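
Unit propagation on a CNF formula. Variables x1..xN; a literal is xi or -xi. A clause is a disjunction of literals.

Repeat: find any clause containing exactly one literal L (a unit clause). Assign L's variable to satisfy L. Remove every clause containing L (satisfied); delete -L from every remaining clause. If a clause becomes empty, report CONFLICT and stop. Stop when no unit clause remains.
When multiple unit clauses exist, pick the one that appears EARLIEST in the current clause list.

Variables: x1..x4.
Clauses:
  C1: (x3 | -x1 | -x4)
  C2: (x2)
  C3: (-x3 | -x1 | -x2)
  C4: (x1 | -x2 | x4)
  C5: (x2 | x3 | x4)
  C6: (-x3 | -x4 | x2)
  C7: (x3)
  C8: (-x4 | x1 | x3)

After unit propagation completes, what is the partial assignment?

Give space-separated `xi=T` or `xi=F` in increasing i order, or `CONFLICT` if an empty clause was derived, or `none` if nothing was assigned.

unit clause [2] forces x2=T; simplify:
  drop -2 from [-3, -1, -2] -> [-3, -1]
  drop -2 from [1, -2, 4] -> [1, 4]
  satisfied 3 clause(s); 5 remain; assigned so far: [2]
unit clause [3] forces x3=T; simplify:
  drop -3 from [-3, -1] -> [-1]
  satisfied 3 clause(s); 2 remain; assigned so far: [2, 3]
unit clause [-1] forces x1=F; simplify:
  drop 1 from [1, 4] -> [4]
  satisfied 1 clause(s); 1 remain; assigned so far: [1, 2, 3]
unit clause [4] forces x4=T; simplify:
  satisfied 1 clause(s); 0 remain; assigned so far: [1, 2, 3, 4]

Answer: x1=F x2=T x3=T x4=T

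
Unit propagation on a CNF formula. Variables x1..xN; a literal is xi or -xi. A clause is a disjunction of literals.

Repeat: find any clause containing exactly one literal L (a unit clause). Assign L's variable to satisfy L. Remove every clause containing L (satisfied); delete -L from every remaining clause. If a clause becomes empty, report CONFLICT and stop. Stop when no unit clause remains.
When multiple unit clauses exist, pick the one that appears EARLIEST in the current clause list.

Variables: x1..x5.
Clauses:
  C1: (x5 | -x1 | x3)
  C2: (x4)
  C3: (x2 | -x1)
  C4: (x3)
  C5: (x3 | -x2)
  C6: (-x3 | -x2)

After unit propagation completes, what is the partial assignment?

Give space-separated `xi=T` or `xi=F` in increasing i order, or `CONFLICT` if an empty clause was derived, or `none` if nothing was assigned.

Answer: x1=F x2=F x3=T x4=T

Derivation:
unit clause [4] forces x4=T; simplify:
  satisfied 1 clause(s); 5 remain; assigned so far: [4]
unit clause [3] forces x3=T; simplify:
  drop -3 from [-3, -2] -> [-2]
  satisfied 3 clause(s); 2 remain; assigned so far: [3, 4]
unit clause [-2] forces x2=F; simplify:
  drop 2 from [2, -1] -> [-1]
  satisfied 1 clause(s); 1 remain; assigned so far: [2, 3, 4]
unit clause [-1] forces x1=F; simplify:
  satisfied 1 clause(s); 0 remain; assigned so far: [1, 2, 3, 4]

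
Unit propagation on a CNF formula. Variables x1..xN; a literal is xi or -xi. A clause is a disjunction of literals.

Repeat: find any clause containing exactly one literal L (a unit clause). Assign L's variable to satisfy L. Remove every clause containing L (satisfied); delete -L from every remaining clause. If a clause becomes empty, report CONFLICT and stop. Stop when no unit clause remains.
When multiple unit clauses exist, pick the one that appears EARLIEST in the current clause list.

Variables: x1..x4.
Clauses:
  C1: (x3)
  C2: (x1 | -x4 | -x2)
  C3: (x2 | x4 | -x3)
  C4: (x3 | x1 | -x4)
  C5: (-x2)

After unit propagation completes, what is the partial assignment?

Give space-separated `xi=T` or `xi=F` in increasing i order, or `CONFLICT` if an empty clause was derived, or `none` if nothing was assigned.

Answer: x2=F x3=T x4=T

Derivation:
unit clause [3] forces x3=T; simplify:
  drop -3 from [2, 4, -3] -> [2, 4]
  satisfied 2 clause(s); 3 remain; assigned so far: [3]
unit clause [-2] forces x2=F; simplify:
  drop 2 from [2, 4] -> [4]
  satisfied 2 clause(s); 1 remain; assigned so far: [2, 3]
unit clause [4] forces x4=T; simplify:
  satisfied 1 clause(s); 0 remain; assigned so far: [2, 3, 4]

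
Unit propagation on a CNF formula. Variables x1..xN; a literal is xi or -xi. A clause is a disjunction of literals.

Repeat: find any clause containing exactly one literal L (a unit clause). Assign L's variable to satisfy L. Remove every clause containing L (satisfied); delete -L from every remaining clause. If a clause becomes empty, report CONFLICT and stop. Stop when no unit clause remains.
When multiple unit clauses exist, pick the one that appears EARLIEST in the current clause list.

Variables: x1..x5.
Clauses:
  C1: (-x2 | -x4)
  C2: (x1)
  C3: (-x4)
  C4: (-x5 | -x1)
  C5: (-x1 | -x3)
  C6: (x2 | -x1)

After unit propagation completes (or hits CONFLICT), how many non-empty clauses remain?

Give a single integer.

unit clause [1] forces x1=T; simplify:
  drop -1 from [-5, -1] -> [-5]
  drop -1 from [-1, -3] -> [-3]
  drop -1 from [2, -1] -> [2]
  satisfied 1 clause(s); 5 remain; assigned so far: [1]
unit clause [-4] forces x4=F; simplify:
  satisfied 2 clause(s); 3 remain; assigned so far: [1, 4]
unit clause [-5] forces x5=F; simplify:
  satisfied 1 clause(s); 2 remain; assigned so far: [1, 4, 5]
unit clause [-3] forces x3=F; simplify:
  satisfied 1 clause(s); 1 remain; assigned so far: [1, 3, 4, 5]
unit clause [2] forces x2=T; simplify:
  satisfied 1 clause(s); 0 remain; assigned so far: [1, 2, 3, 4, 5]

Answer: 0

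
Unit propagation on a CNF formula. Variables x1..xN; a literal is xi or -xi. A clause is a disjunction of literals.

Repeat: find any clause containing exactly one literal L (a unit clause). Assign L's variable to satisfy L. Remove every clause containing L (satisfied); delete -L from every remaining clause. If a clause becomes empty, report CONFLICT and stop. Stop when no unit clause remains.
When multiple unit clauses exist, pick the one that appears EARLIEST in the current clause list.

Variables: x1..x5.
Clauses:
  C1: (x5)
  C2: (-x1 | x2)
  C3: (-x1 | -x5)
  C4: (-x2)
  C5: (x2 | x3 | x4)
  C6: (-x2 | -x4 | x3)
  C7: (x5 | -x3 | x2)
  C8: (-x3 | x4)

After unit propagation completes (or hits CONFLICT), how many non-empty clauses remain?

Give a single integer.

Answer: 2

Derivation:
unit clause [5] forces x5=T; simplify:
  drop -5 from [-1, -5] -> [-1]
  satisfied 2 clause(s); 6 remain; assigned so far: [5]
unit clause [-1] forces x1=F; simplify:
  satisfied 2 clause(s); 4 remain; assigned so far: [1, 5]
unit clause [-2] forces x2=F; simplify:
  drop 2 from [2, 3, 4] -> [3, 4]
  satisfied 2 clause(s); 2 remain; assigned so far: [1, 2, 5]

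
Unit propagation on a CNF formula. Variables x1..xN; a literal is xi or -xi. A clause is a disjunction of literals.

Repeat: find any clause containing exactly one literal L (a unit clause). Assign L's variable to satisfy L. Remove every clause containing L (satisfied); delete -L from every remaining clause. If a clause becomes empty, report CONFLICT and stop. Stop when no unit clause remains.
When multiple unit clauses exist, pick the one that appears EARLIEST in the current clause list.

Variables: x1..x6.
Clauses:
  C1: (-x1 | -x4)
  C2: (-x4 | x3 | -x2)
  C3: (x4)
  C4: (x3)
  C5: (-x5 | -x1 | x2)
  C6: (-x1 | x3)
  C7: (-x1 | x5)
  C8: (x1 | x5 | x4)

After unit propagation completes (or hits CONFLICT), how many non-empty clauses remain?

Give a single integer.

Answer: 0

Derivation:
unit clause [4] forces x4=T; simplify:
  drop -4 from [-1, -4] -> [-1]
  drop -4 from [-4, 3, -2] -> [3, -2]
  satisfied 2 clause(s); 6 remain; assigned so far: [4]
unit clause [-1] forces x1=F; simplify:
  satisfied 4 clause(s); 2 remain; assigned so far: [1, 4]
unit clause [3] forces x3=T; simplify:
  satisfied 2 clause(s); 0 remain; assigned so far: [1, 3, 4]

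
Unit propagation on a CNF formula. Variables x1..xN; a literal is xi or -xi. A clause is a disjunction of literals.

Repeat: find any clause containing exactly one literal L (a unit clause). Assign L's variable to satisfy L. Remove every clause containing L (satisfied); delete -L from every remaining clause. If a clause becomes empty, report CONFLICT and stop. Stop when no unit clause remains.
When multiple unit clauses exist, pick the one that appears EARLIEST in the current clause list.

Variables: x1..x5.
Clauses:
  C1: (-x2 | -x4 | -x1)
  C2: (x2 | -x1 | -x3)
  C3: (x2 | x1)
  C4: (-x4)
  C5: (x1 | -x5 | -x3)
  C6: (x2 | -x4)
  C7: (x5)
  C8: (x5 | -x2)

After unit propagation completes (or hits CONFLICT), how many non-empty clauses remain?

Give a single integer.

unit clause [-4] forces x4=F; simplify:
  satisfied 3 clause(s); 5 remain; assigned so far: [4]
unit clause [5] forces x5=T; simplify:
  drop -5 from [1, -5, -3] -> [1, -3]
  satisfied 2 clause(s); 3 remain; assigned so far: [4, 5]

Answer: 3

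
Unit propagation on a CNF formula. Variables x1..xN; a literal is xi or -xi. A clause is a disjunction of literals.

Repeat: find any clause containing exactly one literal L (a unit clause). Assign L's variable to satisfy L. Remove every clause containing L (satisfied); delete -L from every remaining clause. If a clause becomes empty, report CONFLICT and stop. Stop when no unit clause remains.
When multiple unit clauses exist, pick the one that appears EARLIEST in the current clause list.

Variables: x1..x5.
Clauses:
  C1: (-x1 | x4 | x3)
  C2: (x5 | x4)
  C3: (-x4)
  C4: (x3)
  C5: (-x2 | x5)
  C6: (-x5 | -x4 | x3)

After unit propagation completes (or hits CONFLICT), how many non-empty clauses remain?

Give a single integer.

unit clause [-4] forces x4=F; simplify:
  drop 4 from [-1, 4, 3] -> [-1, 3]
  drop 4 from [5, 4] -> [5]
  satisfied 2 clause(s); 4 remain; assigned so far: [4]
unit clause [5] forces x5=T; simplify:
  satisfied 2 clause(s); 2 remain; assigned so far: [4, 5]
unit clause [3] forces x3=T; simplify:
  satisfied 2 clause(s); 0 remain; assigned so far: [3, 4, 5]

Answer: 0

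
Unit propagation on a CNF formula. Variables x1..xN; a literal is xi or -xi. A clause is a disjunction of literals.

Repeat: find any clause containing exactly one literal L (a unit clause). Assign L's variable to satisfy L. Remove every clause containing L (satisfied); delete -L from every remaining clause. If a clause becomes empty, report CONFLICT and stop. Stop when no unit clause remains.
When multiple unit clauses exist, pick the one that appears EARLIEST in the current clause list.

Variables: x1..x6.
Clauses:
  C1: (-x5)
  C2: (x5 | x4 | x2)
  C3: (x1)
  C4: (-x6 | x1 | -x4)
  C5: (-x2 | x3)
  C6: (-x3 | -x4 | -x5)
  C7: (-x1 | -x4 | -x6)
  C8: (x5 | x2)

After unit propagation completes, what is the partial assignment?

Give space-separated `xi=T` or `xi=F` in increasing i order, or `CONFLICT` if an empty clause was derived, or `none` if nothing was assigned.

unit clause [-5] forces x5=F; simplify:
  drop 5 from [5, 4, 2] -> [4, 2]
  drop 5 from [5, 2] -> [2]
  satisfied 2 clause(s); 6 remain; assigned so far: [5]
unit clause [1] forces x1=T; simplify:
  drop -1 from [-1, -4, -6] -> [-4, -6]
  satisfied 2 clause(s); 4 remain; assigned so far: [1, 5]
unit clause [2] forces x2=T; simplify:
  drop -2 from [-2, 3] -> [3]
  satisfied 2 clause(s); 2 remain; assigned so far: [1, 2, 5]
unit clause [3] forces x3=T; simplify:
  satisfied 1 clause(s); 1 remain; assigned so far: [1, 2, 3, 5]

Answer: x1=T x2=T x3=T x5=F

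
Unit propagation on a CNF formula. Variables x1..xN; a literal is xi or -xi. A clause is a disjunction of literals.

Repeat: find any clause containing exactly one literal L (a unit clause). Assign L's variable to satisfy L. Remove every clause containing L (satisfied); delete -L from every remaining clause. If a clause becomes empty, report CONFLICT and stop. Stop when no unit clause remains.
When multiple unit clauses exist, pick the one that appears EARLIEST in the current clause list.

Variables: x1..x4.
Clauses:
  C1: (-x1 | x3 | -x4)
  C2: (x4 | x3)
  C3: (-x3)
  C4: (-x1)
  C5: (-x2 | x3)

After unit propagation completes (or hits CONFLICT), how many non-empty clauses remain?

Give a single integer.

Answer: 0

Derivation:
unit clause [-3] forces x3=F; simplify:
  drop 3 from [-1, 3, -4] -> [-1, -4]
  drop 3 from [4, 3] -> [4]
  drop 3 from [-2, 3] -> [-2]
  satisfied 1 clause(s); 4 remain; assigned so far: [3]
unit clause [4] forces x4=T; simplify:
  drop -4 from [-1, -4] -> [-1]
  satisfied 1 clause(s); 3 remain; assigned so far: [3, 4]
unit clause [-1] forces x1=F; simplify:
  satisfied 2 clause(s); 1 remain; assigned so far: [1, 3, 4]
unit clause [-2] forces x2=F; simplify:
  satisfied 1 clause(s); 0 remain; assigned so far: [1, 2, 3, 4]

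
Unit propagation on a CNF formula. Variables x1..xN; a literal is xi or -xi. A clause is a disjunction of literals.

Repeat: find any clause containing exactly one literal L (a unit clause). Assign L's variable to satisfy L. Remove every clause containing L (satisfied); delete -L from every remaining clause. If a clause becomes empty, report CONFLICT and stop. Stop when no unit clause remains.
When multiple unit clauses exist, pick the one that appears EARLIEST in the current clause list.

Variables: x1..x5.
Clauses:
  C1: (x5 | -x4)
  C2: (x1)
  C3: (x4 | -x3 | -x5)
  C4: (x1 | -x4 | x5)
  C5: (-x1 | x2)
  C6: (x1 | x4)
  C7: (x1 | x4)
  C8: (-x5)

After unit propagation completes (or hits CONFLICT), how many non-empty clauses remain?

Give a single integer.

unit clause [1] forces x1=T; simplify:
  drop -1 from [-1, 2] -> [2]
  satisfied 4 clause(s); 4 remain; assigned so far: [1]
unit clause [2] forces x2=T; simplify:
  satisfied 1 clause(s); 3 remain; assigned so far: [1, 2]
unit clause [-5] forces x5=F; simplify:
  drop 5 from [5, -4] -> [-4]
  satisfied 2 clause(s); 1 remain; assigned so far: [1, 2, 5]
unit clause [-4] forces x4=F; simplify:
  satisfied 1 clause(s); 0 remain; assigned so far: [1, 2, 4, 5]

Answer: 0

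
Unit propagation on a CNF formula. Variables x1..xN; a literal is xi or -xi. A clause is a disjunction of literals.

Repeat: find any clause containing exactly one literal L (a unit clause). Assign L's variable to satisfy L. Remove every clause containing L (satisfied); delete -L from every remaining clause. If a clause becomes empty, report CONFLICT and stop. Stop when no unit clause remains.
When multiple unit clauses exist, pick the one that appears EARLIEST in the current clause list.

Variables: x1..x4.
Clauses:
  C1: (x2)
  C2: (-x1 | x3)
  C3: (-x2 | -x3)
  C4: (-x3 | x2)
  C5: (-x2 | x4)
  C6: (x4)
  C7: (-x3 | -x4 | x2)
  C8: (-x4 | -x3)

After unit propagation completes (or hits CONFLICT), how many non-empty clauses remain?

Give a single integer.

Answer: 0

Derivation:
unit clause [2] forces x2=T; simplify:
  drop -2 from [-2, -3] -> [-3]
  drop -2 from [-2, 4] -> [4]
  satisfied 3 clause(s); 5 remain; assigned so far: [2]
unit clause [-3] forces x3=F; simplify:
  drop 3 from [-1, 3] -> [-1]
  satisfied 2 clause(s); 3 remain; assigned so far: [2, 3]
unit clause [-1] forces x1=F; simplify:
  satisfied 1 clause(s); 2 remain; assigned so far: [1, 2, 3]
unit clause [4] forces x4=T; simplify:
  satisfied 2 clause(s); 0 remain; assigned so far: [1, 2, 3, 4]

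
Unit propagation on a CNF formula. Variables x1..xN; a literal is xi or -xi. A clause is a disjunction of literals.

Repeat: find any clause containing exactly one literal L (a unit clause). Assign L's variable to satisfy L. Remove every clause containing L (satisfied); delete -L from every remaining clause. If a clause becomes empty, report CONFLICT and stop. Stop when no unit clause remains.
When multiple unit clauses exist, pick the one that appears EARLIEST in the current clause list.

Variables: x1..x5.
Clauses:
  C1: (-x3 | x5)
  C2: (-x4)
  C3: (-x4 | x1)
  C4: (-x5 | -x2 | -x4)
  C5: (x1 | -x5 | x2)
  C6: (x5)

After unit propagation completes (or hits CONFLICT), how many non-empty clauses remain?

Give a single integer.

Answer: 1

Derivation:
unit clause [-4] forces x4=F; simplify:
  satisfied 3 clause(s); 3 remain; assigned so far: [4]
unit clause [5] forces x5=T; simplify:
  drop -5 from [1, -5, 2] -> [1, 2]
  satisfied 2 clause(s); 1 remain; assigned so far: [4, 5]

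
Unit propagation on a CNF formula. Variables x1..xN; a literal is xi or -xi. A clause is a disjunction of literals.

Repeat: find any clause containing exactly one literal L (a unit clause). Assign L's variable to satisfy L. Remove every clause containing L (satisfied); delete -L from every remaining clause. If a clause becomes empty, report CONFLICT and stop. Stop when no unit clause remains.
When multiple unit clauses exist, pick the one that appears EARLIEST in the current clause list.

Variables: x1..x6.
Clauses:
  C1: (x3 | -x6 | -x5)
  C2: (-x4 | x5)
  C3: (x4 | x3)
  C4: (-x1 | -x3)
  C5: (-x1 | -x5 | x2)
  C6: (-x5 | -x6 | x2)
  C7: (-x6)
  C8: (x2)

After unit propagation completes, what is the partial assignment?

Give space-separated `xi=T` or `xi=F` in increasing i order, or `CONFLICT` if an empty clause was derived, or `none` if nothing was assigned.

Answer: x2=T x6=F

Derivation:
unit clause [-6] forces x6=F; simplify:
  satisfied 3 clause(s); 5 remain; assigned so far: [6]
unit clause [2] forces x2=T; simplify:
  satisfied 2 clause(s); 3 remain; assigned so far: [2, 6]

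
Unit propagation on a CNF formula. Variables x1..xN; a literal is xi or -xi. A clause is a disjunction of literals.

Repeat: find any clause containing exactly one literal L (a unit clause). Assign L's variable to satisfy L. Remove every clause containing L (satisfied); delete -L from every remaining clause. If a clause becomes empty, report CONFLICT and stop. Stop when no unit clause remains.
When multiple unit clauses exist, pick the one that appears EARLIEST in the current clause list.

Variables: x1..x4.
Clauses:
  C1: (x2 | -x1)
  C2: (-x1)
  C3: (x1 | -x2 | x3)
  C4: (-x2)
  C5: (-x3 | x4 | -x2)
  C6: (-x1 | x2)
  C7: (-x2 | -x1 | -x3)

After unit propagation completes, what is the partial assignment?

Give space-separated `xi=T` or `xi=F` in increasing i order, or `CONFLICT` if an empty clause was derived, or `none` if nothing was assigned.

Answer: x1=F x2=F

Derivation:
unit clause [-1] forces x1=F; simplify:
  drop 1 from [1, -2, 3] -> [-2, 3]
  satisfied 4 clause(s); 3 remain; assigned so far: [1]
unit clause [-2] forces x2=F; simplify:
  satisfied 3 clause(s); 0 remain; assigned so far: [1, 2]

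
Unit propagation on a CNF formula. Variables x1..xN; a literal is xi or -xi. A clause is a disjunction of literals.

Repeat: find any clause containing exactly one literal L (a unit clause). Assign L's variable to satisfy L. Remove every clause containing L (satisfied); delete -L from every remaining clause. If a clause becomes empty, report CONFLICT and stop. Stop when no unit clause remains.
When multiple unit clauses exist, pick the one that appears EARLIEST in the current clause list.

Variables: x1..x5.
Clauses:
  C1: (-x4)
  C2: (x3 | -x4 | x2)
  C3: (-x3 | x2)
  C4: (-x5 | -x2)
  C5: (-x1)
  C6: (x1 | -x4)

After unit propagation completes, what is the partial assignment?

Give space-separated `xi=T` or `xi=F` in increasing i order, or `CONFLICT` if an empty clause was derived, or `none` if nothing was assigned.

Answer: x1=F x4=F

Derivation:
unit clause [-4] forces x4=F; simplify:
  satisfied 3 clause(s); 3 remain; assigned so far: [4]
unit clause [-1] forces x1=F; simplify:
  satisfied 1 clause(s); 2 remain; assigned so far: [1, 4]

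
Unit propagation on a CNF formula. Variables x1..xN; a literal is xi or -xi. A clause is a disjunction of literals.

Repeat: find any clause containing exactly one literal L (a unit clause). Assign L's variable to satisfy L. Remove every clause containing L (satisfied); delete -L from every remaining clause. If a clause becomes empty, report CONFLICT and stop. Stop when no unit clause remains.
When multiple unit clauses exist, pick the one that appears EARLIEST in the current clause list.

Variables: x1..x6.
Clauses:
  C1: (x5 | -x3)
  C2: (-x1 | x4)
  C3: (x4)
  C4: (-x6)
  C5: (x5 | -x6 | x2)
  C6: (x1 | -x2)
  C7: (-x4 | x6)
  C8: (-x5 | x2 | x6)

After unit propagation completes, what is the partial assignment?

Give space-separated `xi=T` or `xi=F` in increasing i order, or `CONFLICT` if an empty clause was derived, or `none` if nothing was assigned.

unit clause [4] forces x4=T; simplify:
  drop -4 from [-4, 6] -> [6]
  satisfied 2 clause(s); 6 remain; assigned so far: [4]
unit clause [-6] forces x6=F; simplify:
  drop 6 from [6] -> [] (empty!)
  drop 6 from [-5, 2, 6] -> [-5, 2]
  satisfied 2 clause(s); 4 remain; assigned so far: [4, 6]
CONFLICT (empty clause)

Answer: CONFLICT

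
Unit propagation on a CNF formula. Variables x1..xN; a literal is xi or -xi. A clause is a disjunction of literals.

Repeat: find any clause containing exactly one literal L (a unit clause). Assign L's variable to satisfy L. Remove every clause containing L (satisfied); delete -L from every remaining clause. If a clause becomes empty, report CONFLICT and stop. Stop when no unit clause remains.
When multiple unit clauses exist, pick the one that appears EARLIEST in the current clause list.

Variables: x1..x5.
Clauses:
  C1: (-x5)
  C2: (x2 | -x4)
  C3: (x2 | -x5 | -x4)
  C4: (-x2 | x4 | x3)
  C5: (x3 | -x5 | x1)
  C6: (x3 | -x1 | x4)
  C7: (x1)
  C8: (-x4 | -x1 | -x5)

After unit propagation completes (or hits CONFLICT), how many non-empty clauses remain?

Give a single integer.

unit clause [-5] forces x5=F; simplify:
  satisfied 4 clause(s); 4 remain; assigned so far: [5]
unit clause [1] forces x1=T; simplify:
  drop -1 from [3, -1, 4] -> [3, 4]
  satisfied 1 clause(s); 3 remain; assigned so far: [1, 5]

Answer: 3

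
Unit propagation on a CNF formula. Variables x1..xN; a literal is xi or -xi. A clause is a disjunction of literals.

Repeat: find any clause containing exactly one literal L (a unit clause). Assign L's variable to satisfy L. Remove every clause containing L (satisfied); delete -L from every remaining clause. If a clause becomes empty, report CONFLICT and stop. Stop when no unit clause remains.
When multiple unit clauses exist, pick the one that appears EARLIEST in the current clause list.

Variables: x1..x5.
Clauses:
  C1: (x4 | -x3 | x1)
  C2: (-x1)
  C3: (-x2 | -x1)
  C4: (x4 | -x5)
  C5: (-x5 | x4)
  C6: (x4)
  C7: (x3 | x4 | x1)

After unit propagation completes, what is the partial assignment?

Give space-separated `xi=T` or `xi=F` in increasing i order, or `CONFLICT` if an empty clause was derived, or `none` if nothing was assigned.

unit clause [-1] forces x1=F; simplify:
  drop 1 from [4, -3, 1] -> [4, -3]
  drop 1 from [3, 4, 1] -> [3, 4]
  satisfied 2 clause(s); 5 remain; assigned so far: [1]
unit clause [4] forces x4=T; simplify:
  satisfied 5 clause(s); 0 remain; assigned so far: [1, 4]

Answer: x1=F x4=T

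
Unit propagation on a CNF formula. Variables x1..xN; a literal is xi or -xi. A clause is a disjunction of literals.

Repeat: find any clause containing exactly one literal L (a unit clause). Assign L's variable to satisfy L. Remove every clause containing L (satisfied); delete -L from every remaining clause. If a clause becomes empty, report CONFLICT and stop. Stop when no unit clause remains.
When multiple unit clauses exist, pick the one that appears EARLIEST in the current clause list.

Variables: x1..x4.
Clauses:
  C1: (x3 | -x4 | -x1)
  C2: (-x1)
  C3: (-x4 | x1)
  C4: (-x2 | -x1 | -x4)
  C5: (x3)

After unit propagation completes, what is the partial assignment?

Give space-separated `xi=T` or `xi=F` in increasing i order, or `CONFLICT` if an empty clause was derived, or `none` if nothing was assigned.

Answer: x1=F x3=T x4=F

Derivation:
unit clause [-1] forces x1=F; simplify:
  drop 1 from [-4, 1] -> [-4]
  satisfied 3 clause(s); 2 remain; assigned so far: [1]
unit clause [-4] forces x4=F; simplify:
  satisfied 1 clause(s); 1 remain; assigned so far: [1, 4]
unit clause [3] forces x3=T; simplify:
  satisfied 1 clause(s); 0 remain; assigned so far: [1, 3, 4]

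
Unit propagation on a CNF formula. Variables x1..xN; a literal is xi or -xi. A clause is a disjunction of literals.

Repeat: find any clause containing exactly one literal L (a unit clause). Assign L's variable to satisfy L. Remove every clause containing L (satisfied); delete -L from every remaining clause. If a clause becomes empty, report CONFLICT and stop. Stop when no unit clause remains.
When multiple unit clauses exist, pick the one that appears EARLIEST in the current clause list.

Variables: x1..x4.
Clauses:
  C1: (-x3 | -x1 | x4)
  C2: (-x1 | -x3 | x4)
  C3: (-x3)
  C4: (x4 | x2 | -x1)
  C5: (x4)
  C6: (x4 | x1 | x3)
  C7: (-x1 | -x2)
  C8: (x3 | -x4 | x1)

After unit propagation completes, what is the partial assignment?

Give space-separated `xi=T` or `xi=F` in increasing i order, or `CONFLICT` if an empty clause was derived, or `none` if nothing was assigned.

unit clause [-3] forces x3=F; simplify:
  drop 3 from [4, 1, 3] -> [4, 1]
  drop 3 from [3, -4, 1] -> [-4, 1]
  satisfied 3 clause(s); 5 remain; assigned so far: [3]
unit clause [4] forces x4=T; simplify:
  drop -4 from [-4, 1] -> [1]
  satisfied 3 clause(s); 2 remain; assigned so far: [3, 4]
unit clause [1] forces x1=T; simplify:
  drop -1 from [-1, -2] -> [-2]
  satisfied 1 clause(s); 1 remain; assigned so far: [1, 3, 4]
unit clause [-2] forces x2=F; simplify:
  satisfied 1 clause(s); 0 remain; assigned so far: [1, 2, 3, 4]

Answer: x1=T x2=F x3=F x4=T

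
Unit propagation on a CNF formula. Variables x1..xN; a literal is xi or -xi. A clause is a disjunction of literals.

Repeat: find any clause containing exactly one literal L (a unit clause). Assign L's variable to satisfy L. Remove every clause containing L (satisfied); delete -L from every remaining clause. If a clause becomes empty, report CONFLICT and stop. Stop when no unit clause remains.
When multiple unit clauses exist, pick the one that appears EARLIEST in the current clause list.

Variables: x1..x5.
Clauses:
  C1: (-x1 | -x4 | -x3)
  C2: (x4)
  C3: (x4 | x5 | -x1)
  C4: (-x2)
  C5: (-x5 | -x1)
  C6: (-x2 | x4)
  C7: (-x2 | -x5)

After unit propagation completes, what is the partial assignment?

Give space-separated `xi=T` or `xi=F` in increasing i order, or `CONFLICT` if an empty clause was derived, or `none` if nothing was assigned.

unit clause [4] forces x4=T; simplify:
  drop -4 from [-1, -4, -3] -> [-1, -3]
  satisfied 3 clause(s); 4 remain; assigned so far: [4]
unit clause [-2] forces x2=F; simplify:
  satisfied 2 clause(s); 2 remain; assigned so far: [2, 4]

Answer: x2=F x4=T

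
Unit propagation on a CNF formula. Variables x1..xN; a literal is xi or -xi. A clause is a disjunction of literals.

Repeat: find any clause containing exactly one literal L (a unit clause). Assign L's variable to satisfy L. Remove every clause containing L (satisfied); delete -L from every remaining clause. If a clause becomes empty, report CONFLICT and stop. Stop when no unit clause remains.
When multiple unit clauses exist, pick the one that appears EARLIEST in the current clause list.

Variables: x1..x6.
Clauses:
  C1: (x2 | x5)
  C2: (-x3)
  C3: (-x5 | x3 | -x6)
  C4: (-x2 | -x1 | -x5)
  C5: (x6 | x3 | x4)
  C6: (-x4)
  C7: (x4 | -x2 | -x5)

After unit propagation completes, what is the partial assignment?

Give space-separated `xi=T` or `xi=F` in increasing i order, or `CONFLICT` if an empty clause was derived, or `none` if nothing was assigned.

unit clause [-3] forces x3=F; simplify:
  drop 3 from [-5, 3, -6] -> [-5, -6]
  drop 3 from [6, 3, 4] -> [6, 4]
  satisfied 1 clause(s); 6 remain; assigned so far: [3]
unit clause [-4] forces x4=F; simplify:
  drop 4 from [6, 4] -> [6]
  drop 4 from [4, -2, -5] -> [-2, -5]
  satisfied 1 clause(s); 5 remain; assigned so far: [3, 4]
unit clause [6] forces x6=T; simplify:
  drop -6 from [-5, -6] -> [-5]
  satisfied 1 clause(s); 4 remain; assigned so far: [3, 4, 6]
unit clause [-5] forces x5=F; simplify:
  drop 5 from [2, 5] -> [2]
  satisfied 3 clause(s); 1 remain; assigned so far: [3, 4, 5, 6]
unit clause [2] forces x2=T; simplify:
  satisfied 1 clause(s); 0 remain; assigned so far: [2, 3, 4, 5, 6]

Answer: x2=T x3=F x4=F x5=F x6=T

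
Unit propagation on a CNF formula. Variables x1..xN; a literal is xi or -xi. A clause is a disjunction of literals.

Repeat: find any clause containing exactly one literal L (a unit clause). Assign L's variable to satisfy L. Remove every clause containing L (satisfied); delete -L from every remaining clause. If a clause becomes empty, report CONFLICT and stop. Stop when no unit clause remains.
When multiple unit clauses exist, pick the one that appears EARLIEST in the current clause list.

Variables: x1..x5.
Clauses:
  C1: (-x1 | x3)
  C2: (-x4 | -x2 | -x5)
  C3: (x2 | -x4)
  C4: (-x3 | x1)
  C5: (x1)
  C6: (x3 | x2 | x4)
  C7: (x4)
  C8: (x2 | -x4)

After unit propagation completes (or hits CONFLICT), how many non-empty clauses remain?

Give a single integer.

Answer: 0

Derivation:
unit clause [1] forces x1=T; simplify:
  drop -1 from [-1, 3] -> [3]
  satisfied 2 clause(s); 6 remain; assigned so far: [1]
unit clause [3] forces x3=T; simplify:
  satisfied 2 clause(s); 4 remain; assigned so far: [1, 3]
unit clause [4] forces x4=T; simplify:
  drop -4 from [-4, -2, -5] -> [-2, -5]
  drop -4 from [2, -4] -> [2]
  drop -4 from [2, -4] -> [2]
  satisfied 1 clause(s); 3 remain; assigned so far: [1, 3, 4]
unit clause [2] forces x2=T; simplify:
  drop -2 from [-2, -5] -> [-5]
  satisfied 2 clause(s); 1 remain; assigned so far: [1, 2, 3, 4]
unit clause [-5] forces x5=F; simplify:
  satisfied 1 clause(s); 0 remain; assigned so far: [1, 2, 3, 4, 5]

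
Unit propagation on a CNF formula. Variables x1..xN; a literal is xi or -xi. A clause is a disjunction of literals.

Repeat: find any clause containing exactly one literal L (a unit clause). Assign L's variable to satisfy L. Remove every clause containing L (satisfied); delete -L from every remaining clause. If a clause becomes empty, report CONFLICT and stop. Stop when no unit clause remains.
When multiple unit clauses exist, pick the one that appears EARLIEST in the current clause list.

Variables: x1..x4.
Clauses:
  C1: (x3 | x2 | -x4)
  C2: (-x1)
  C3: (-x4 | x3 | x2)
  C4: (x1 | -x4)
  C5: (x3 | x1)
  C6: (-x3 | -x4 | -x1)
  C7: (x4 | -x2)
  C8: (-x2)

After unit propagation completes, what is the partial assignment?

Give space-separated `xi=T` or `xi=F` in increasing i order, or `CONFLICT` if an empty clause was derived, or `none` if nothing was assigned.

unit clause [-1] forces x1=F; simplify:
  drop 1 from [1, -4] -> [-4]
  drop 1 from [3, 1] -> [3]
  satisfied 2 clause(s); 6 remain; assigned so far: [1]
unit clause [-4] forces x4=F; simplify:
  drop 4 from [4, -2] -> [-2]
  satisfied 3 clause(s); 3 remain; assigned so far: [1, 4]
unit clause [3] forces x3=T; simplify:
  satisfied 1 clause(s); 2 remain; assigned so far: [1, 3, 4]
unit clause [-2] forces x2=F; simplify:
  satisfied 2 clause(s); 0 remain; assigned so far: [1, 2, 3, 4]

Answer: x1=F x2=F x3=T x4=F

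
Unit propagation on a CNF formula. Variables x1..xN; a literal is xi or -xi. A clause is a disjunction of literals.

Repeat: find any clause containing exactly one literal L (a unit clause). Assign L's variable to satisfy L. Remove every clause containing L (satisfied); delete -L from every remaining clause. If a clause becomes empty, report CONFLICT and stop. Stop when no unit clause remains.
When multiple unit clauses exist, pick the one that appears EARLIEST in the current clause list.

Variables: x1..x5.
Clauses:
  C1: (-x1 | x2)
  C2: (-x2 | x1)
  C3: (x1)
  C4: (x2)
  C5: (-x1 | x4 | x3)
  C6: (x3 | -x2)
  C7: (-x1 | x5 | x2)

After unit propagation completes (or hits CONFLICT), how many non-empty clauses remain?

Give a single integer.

Answer: 0

Derivation:
unit clause [1] forces x1=T; simplify:
  drop -1 from [-1, 2] -> [2]
  drop -1 from [-1, 4, 3] -> [4, 3]
  drop -1 from [-1, 5, 2] -> [5, 2]
  satisfied 2 clause(s); 5 remain; assigned so far: [1]
unit clause [2] forces x2=T; simplify:
  drop -2 from [3, -2] -> [3]
  satisfied 3 clause(s); 2 remain; assigned so far: [1, 2]
unit clause [3] forces x3=T; simplify:
  satisfied 2 clause(s); 0 remain; assigned so far: [1, 2, 3]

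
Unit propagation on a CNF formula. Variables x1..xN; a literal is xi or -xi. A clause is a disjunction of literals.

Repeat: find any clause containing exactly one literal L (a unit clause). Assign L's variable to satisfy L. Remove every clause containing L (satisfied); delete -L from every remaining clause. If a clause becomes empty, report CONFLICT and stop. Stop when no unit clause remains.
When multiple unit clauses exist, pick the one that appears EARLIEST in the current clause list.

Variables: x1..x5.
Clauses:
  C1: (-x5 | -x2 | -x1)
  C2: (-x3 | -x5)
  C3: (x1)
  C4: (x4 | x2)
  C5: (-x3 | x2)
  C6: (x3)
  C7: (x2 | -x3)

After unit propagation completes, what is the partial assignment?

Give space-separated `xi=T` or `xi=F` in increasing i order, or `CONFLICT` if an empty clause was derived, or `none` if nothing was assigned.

Answer: x1=T x2=T x3=T x5=F

Derivation:
unit clause [1] forces x1=T; simplify:
  drop -1 from [-5, -2, -1] -> [-5, -2]
  satisfied 1 clause(s); 6 remain; assigned so far: [1]
unit clause [3] forces x3=T; simplify:
  drop -3 from [-3, -5] -> [-5]
  drop -3 from [-3, 2] -> [2]
  drop -3 from [2, -3] -> [2]
  satisfied 1 clause(s); 5 remain; assigned so far: [1, 3]
unit clause [-5] forces x5=F; simplify:
  satisfied 2 clause(s); 3 remain; assigned so far: [1, 3, 5]
unit clause [2] forces x2=T; simplify:
  satisfied 3 clause(s); 0 remain; assigned so far: [1, 2, 3, 5]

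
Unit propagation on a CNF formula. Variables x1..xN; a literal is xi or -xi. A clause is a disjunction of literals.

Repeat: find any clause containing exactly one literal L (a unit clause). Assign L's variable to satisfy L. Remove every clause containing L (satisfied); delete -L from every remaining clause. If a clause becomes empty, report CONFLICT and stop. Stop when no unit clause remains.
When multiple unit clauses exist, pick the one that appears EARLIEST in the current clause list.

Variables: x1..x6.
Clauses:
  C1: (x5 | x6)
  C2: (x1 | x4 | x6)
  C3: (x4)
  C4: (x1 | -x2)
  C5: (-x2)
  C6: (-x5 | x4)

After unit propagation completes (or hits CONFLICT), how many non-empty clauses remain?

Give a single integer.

Answer: 1

Derivation:
unit clause [4] forces x4=T; simplify:
  satisfied 3 clause(s); 3 remain; assigned so far: [4]
unit clause [-2] forces x2=F; simplify:
  satisfied 2 clause(s); 1 remain; assigned so far: [2, 4]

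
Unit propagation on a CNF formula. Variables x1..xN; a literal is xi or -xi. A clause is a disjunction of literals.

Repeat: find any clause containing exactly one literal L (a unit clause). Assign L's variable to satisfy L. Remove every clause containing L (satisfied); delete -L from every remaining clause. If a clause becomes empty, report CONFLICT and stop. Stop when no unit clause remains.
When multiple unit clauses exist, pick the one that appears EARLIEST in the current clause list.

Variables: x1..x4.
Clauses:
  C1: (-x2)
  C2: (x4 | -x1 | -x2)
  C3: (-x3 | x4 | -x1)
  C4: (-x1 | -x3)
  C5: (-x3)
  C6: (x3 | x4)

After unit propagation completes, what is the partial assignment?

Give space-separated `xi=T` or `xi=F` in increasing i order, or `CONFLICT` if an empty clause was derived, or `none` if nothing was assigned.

unit clause [-2] forces x2=F; simplify:
  satisfied 2 clause(s); 4 remain; assigned so far: [2]
unit clause [-3] forces x3=F; simplify:
  drop 3 from [3, 4] -> [4]
  satisfied 3 clause(s); 1 remain; assigned so far: [2, 3]
unit clause [4] forces x4=T; simplify:
  satisfied 1 clause(s); 0 remain; assigned so far: [2, 3, 4]

Answer: x2=F x3=F x4=T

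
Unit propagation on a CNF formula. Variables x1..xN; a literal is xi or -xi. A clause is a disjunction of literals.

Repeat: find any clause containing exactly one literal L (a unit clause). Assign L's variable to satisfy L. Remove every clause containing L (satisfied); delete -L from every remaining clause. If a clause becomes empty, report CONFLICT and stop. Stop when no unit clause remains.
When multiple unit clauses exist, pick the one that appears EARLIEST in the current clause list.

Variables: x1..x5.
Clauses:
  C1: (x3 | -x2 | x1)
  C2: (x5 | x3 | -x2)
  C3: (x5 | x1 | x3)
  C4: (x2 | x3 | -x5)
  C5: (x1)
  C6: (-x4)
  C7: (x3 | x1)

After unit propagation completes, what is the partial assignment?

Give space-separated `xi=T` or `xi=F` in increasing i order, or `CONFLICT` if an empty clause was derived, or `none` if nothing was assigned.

unit clause [1] forces x1=T; simplify:
  satisfied 4 clause(s); 3 remain; assigned so far: [1]
unit clause [-4] forces x4=F; simplify:
  satisfied 1 clause(s); 2 remain; assigned so far: [1, 4]

Answer: x1=T x4=F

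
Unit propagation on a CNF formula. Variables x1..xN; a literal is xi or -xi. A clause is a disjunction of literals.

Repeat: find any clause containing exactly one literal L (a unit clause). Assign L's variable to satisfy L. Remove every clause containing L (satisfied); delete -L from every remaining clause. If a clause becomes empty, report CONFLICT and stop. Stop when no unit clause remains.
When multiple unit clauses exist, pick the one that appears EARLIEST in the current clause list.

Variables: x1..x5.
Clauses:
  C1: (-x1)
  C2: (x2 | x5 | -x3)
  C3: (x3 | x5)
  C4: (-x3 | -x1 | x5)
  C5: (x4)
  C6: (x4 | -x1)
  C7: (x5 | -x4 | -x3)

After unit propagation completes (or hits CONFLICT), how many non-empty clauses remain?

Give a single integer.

Answer: 3

Derivation:
unit clause [-1] forces x1=F; simplify:
  satisfied 3 clause(s); 4 remain; assigned so far: [1]
unit clause [4] forces x4=T; simplify:
  drop -4 from [5, -4, -3] -> [5, -3]
  satisfied 1 clause(s); 3 remain; assigned so far: [1, 4]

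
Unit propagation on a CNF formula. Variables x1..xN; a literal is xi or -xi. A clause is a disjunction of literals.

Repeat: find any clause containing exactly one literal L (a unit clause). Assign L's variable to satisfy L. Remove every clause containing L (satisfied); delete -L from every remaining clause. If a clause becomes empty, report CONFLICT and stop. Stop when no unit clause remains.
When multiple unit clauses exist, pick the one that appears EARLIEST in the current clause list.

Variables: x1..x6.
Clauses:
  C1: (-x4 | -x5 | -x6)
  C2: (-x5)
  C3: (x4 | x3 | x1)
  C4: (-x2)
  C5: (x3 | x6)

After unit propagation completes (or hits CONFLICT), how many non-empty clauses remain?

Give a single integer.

Answer: 2

Derivation:
unit clause [-5] forces x5=F; simplify:
  satisfied 2 clause(s); 3 remain; assigned so far: [5]
unit clause [-2] forces x2=F; simplify:
  satisfied 1 clause(s); 2 remain; assigned so far: [2, 5]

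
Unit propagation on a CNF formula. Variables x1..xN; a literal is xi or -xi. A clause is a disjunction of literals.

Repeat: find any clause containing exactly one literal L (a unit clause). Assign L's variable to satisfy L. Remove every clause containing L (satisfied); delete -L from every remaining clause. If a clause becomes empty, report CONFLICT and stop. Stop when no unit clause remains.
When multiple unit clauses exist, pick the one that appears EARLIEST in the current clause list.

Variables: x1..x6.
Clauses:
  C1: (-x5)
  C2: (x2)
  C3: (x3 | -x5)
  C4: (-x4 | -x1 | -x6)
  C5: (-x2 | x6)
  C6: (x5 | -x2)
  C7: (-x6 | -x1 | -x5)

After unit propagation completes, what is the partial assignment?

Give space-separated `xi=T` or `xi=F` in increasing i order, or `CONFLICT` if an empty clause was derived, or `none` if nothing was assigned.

Answer: CONFLICT

Derivation:
unit clause [-5] forces x5=F; simplify:
  drop 5 from [5, -2] -> [-2]
  satisfied 3 clause(s); 4 remain; assigned so far: [5]
unit clause [2] forces x2=T; simplify:
  drop -2 from [-2, 6] -> [6]
  drop -2 from [-2] -> [] (empty!)
  satisfied 1 clause(s); 3 remain; assigned so far: [2, 5]
CONFLICT (empty clause)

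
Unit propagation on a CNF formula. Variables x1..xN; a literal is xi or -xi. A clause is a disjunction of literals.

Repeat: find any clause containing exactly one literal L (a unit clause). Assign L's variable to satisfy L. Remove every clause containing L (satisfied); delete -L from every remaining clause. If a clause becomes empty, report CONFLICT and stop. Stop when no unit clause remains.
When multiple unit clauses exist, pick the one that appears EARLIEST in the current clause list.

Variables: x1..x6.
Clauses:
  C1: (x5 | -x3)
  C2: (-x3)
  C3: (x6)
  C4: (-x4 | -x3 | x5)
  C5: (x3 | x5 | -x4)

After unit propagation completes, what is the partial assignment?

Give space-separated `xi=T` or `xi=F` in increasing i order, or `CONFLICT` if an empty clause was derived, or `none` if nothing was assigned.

unit clause [-3] forces x3=F; simplify:
  drop 3 from [3, 5, -4] -> [5, -4]
  satisfied 3 clause(s); 2 remain; assigned so far: [3]
unit clause [6] forces x6=T; simplify:
  satisfied 1 clause(s); 1 remain; assigned so far: [3, 6]

Answer: x3=F x6=T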